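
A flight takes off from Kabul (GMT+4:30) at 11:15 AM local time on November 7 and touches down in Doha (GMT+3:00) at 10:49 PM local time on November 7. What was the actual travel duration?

Departure in UTC: 11:15 AM − 4:30 = 6:45 AM on Nov 7.
Arrival in UTC: 10:49 PM − 3:00 = 7:49 PM on Nov 7.
Elapsed = 7:49 PM − 6:45 AM = 13 hours 4 minutes.

13 hours 4 minutes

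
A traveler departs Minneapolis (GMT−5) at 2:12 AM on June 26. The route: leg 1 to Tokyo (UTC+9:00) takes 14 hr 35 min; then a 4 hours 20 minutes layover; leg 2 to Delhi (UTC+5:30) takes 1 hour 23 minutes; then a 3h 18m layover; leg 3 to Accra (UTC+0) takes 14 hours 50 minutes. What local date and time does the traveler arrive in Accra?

Convert departure to UTC: 2:12 AM + 5:00 = 7:12 AM UTC on Jun 26.
Add 14 hours and 35 minutes leg 1 → 9:47 PM UTC.
Add 4 hours 20 minutes layover in Tokyo → 2:07 AM UTC (Jun 27).
Add 1 hour 23 minutes leg 2 → 3:30 AM UTC.
Add 3 hours 18 minutes layover in Delhi → 6:48 AM UTC.
Add 14 hours 50 minutes leg 3 → 9:38 PM UTC.
Accra is UTC+0, so local arrival is the same: 9:38 PM on Jun 27.

9:38 PM on Jun 27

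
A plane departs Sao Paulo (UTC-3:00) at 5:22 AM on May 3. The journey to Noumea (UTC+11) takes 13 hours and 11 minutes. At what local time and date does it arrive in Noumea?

Convert departure to UTC: 5:22 AM + 3:00 = 8:22 AM UTC on May 3.
Add 13 hours 11 minutes travel time → 9:33 PM UTC.
Noumea is UTC+11:00, so local arrival = 9:33 PM + 11:00 = 8:33 AM on May 4.

8:33 AM on May 4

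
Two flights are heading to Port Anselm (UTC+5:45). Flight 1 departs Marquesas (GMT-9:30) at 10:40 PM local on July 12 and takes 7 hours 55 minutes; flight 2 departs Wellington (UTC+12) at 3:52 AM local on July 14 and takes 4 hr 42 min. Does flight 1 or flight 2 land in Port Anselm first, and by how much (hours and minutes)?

the first, by 4 hours 29 minutes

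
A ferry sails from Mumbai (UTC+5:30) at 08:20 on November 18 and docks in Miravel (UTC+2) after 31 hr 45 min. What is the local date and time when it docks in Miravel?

Convert departure to UTC: 08:20 − 5:30 = 02:50 UTC on Nov 18.
Add 31 hours and 45 minutes travel time → 10:35 UTC (Nov 19).
Miravel is UTC+2:00, so local arrival = 10:35 + 2:00 = 12:35 on Nov 19.

12:35 on November 19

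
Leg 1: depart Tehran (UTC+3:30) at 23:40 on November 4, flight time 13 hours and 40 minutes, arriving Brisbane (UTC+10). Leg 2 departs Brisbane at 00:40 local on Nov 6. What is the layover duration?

Convert departure to UTC: 23:40 − 3:30 = 20:10 UTC on Nov 4.
Add 13 hours 40 minutes flight time → 09:50 UTC (Nov 5).
Brisbane is UTC+10:00, so local arrival = 09:50 + 10:00 = 19:50 on Nov 5.
Layover = 00:40 − 19:50 (+1 day) = 4 hours 50 minutes.

4 hours 50 minutes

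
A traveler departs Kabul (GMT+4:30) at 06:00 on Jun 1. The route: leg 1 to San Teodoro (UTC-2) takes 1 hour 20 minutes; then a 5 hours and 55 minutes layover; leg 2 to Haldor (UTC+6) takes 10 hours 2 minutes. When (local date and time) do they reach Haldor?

Convert departure to UTC: 06:00 − 4:30 = 01:30 UTC on Jun 1.
Add 1 hour and 20 minutes leg 1 → 02:50 UTC.
Add 5 hours 55 minutes layover in San Teodoro → 08:45 UTC.
Add 10 hours and 2 minutes leg 2 → 18:47 UTC.
Haldor is UTC+6:00, so local arrival = 18:47 + 6:00 = 00:47 on Jun 2.

00:47 on June 2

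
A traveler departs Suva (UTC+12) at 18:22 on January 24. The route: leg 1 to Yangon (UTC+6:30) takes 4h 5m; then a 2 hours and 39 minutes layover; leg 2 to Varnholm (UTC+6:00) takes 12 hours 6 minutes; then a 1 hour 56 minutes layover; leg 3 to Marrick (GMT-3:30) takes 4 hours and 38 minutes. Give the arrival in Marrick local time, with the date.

Convert departure to UTC: 18:22 − 12:00 = 06:22 UTC on Jan 24.
Add 4 hours and 5 minutes leg 1 → 10:27 UTC.
Add 2 hours and 39 minutes layover in Yangon → 13:06 UTC.
Add 12 hours 6 minutes leg 2 → 01:12 UTC (Jan 25).
Add 1 hour and 56 minutes layover in Varnholm → 03:08 UTC.
Add 4 hours 38 minutes leg 3 → 07:46 UTC.
Marrick is UTC−3:30, so local arrival = 07:46 − 3:30 = 04:16 on Jan 25.

04:16 on January 25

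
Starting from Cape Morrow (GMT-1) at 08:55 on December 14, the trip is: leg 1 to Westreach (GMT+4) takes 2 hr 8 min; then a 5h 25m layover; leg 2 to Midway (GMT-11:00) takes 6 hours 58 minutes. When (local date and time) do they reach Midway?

13:26 on December 14

Convert departure to UTC: 08:55 + 1:00 = 09:55 UTC on Dec 14.
Add 2 hours and 8 minutes leg 1 → 12:03 UTC.
Add 5 hours and 25 minutes layover in Westreach → 17:28 UTC.
Add 6 hours 58 minutes leg 2 → 00:26 UTC (Dec 15).
Midway is UTC−11:00, so local arrival = 00:26 − 11:00 = 13:26 on Dec 14.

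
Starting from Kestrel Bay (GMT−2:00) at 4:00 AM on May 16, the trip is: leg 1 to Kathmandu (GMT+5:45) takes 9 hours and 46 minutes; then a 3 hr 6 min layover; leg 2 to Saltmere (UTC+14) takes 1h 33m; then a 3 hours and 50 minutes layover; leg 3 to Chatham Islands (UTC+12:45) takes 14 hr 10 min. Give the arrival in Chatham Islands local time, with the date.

Convert departure to UTC: 4:00 AM + 2:00 = 6:00 AM UTC on May 16.
Add 9 hours and 46 minutes leg 1 → 3:46 PM UTC.
Add 3 hours and 6 minutes layover in Kathmandu → 6:52 PM UTC.
Add 1 hour and 33 minutes leg 2 → 8:25 PM UTC.
Add 3 hours and 50 minutes layover in Saltmere → 12:15 AM UTC (May 17).
Add 14 hours 10 minutes leg 3 → 2:25 PM UTC.
Chatham Islands is UTC+12:45, so local arrival = 2:25 PM + 12:45 = 3:10 AM on May 18.

3:10 AM on May 18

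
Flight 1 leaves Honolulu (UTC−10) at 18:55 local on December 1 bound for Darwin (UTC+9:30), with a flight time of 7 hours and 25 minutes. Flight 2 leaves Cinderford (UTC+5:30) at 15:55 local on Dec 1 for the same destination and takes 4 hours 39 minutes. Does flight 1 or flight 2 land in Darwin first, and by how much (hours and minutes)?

the second, by 21 hours 16 minutes

Flight 1 in UTC: 18:55 + 10:00 = 04:55 on Dec 2.
+7 hours 25 minutes → arrive 12:20 UTC on Dec 2.
Flight 2 in UTC: 15:55 − 5:30 = 10:25 on Dec 1.
+4 hours 39 minutes → arrive 15:04 UTC on Dec 1.
Flight 2 lands earlier by 21 hours 16 minutes.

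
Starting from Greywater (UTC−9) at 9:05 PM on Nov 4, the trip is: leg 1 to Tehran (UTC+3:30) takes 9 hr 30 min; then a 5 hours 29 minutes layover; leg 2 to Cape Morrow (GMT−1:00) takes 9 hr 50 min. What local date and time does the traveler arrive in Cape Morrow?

Convert departure to UTC: 9:05 PM + 9:00 = 6:05 AM UTC on Nov 5.
Add 9 hours 30 minutes leg 1 → 3:35 PM UTC.
Add 5 hours 29 minutes layover in Tehran → 9:04 PM UTC.
Add 9 hours and 50 minutes leg 2 → 6:54 AM UTC (Nov 6).
Cape Morrow is UTC−1:00, so local arrival = 6:54 AM − 1:00 = 5:54 AM on Nov 6.

5:54 AM on November 6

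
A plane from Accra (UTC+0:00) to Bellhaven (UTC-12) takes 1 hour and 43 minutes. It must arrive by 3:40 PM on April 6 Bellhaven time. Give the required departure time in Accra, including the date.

1:57 AM on April 7

Target arrival in UTC: 3:40 PM + 12:00 = 3:40 AM on Apr 7.
Subtract 1 hour 43 minutes → departure 1:57 AM UTC on Apr 7.
Accra is UTC+0, so departure is 1:57 AM on Apr 7.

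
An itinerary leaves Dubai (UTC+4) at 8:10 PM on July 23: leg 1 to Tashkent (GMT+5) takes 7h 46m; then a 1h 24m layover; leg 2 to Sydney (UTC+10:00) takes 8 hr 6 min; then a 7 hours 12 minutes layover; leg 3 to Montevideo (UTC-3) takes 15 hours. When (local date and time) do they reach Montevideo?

4:38 AM on July 25

Convert departure to UTC: 8:10 PM − 4:00 = 4:10 PM UTC on Jul 23.
Add 7 hours 46 minutes leg 1 → 11:56 PM UTC.
Add 1 hour and 24 minutes layover in Tashkent → 1:20 AM UTC (Jul 24).
Add 8 hours 6 minutes leg 2 → 9:26 AM UTC.
Add 7 hours 12 minutes layover in Sydney → 4:38 PM UTC.
Add 15 hours leg 3 → 7:38 AM UTC (Jul 25).
Montevideo is UTC−3:00, so local arrival = 7:38 AM − 3:00 = 4:38 AM on Jul 25.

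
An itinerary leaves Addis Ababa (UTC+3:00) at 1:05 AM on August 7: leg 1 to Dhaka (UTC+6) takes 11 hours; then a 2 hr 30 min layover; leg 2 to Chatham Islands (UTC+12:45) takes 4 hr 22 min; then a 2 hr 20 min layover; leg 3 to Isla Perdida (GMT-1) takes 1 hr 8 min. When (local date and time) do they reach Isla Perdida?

6:25 PM on August 7

Convert departure to UTC: 1:05 AM − 3:00 = 10:05 PM UTC on Aug 6.
Add 11 hours leg 1 → 9:05 AM UTC (Aug 7).
Add 2 hours 30 minutes layover in Dhaka → 11:35 AM UTC.
Add 4 hours 22 minutes leg 2 → 3:57 PM UTC.
Add 2 hours 20 minutes layover in Chatham Islands → 6:17 PM UTC.
Add 1 hour 8 minutes leg 3 → 7:25 PM UTC.
Isla Perdida is UTC−1:00, so local arrival = 7:25 PM − 1:00 = 6:25 PM on Aug 7.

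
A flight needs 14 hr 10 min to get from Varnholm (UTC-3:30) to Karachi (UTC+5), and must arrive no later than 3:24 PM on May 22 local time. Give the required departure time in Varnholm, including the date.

Target arrival in UTC: 3:24 PM − 5:00 = 10:24 AM on May 22.
Subtract 14 hours and 10 minutes → departure 8:14 PM UTC on May 21.
Varnholm is UTC−3:30: 8:14 PM − 3:30 = 4:44 PM on May 21.

4:44 PM on May 21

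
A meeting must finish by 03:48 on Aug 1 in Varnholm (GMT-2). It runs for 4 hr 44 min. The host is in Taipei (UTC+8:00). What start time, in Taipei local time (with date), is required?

Target end time in UTC: 03:48 + 2:00 = 05:48 on Aug 1.
Subtract 4 hours 44 minutes → start 01:04 UTC on Aug 1.
Taipei is UTC+8:00: 01:04 + 8:00 = 09:04 on Aug 1.

09:04 on Aug 1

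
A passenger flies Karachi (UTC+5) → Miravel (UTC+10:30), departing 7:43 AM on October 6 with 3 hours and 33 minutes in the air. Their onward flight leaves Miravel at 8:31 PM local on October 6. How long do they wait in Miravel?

Convert departure to UTC: 7:43 AM − 5:00 = 2:43 AM UTC on Oct 6.
Add 3 hours 33 minutes flight time → 6:16 AM UTC.
Miravel is UTC+10:30, so local arrival = 6:16 AM + 10:30 = 4:46 PM on Oct 6.
Layover = 8:31 PM − 4:46 PM = 3 hours 45 minutes.

3 hours 45 minutes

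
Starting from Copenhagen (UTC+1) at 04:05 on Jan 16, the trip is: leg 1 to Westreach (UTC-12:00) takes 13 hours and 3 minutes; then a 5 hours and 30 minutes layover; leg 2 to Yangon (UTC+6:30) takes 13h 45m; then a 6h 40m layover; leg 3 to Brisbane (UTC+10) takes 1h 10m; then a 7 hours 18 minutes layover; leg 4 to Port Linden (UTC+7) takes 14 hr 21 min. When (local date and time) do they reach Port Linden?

23:52 on January 18

Convert departure to UTC: 04:05 − 1:00 = 03:05 UTC on Jan 16.
Add 13 hours 3 minutes leg 1 → 16:08 UTC.
Add 5 hours 30 minutes layover in Westreach → 21:38 UTC.
Add 13 hours 45 minutes leg 2 → 11:23 UTC (Jan 17).
Add 6 hours 40 minutes layover in Yangon → 18:03 UTC.
Add 1 hour 10 minutes leg 3 → 19:13 UTC.
Add 7 hours 18 minutes layover in Brisbane → 02:31 UTC (Jan 18).
Add 14 hours and 21 minutes leg 4 → 16:52 UTC.
Port Linden is UTC+7:00, so local arrival = 16:52 + 7:00 = 23:52 on Jan 18.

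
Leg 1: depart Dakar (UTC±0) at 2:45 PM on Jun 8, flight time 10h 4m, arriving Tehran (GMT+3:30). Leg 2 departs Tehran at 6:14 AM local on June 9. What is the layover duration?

1 hour 55 minutes

Dakar is at UTC+0, so departure is already 2:45 PM UTC on Jun 8.
Add 10 hours 4 minutes flight time → 12:49 AM UTC (Jun 9).
Tehran is UTC+3:30, so local arrival = 12:49 AM + 3:30 = 4:19 AM on Jun 9.
Layover = 6:14 AM − 4:19 AM = 1 hour 55 minutes.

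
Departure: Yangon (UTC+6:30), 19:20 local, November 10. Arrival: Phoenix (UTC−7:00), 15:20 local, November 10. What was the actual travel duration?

Departure in UTC: 19:20 − 6:30 = 12:50 on Nov 10.
Arrival in UTC: 15:20 + 7:00 = 22:20 on Nov 10.
Elapsed = 22:20 − 12:50 = 9 hours 30 minutes.

9 hours 30 minutes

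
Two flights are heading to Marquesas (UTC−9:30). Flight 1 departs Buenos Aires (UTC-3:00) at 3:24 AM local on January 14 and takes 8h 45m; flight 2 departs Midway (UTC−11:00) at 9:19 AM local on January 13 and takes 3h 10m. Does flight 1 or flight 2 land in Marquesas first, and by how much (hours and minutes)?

the second, by 15 hours 40 minutes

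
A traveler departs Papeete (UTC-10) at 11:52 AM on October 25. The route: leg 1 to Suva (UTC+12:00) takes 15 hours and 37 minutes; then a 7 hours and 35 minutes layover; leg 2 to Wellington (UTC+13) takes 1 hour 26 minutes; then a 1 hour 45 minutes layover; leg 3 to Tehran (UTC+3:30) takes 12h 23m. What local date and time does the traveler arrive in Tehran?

4:08 PM on Oct 27

Convert departure to UTC: 11:52 AM + 10:00 = 9:52 PM UTC on Oct 25.
Add 15 hours 37 minutes leg 1 → 1:29 PM UTC (Oct 26).
Add 7 hours 35 minutes layover in Suva → 9:04 PM UTC.
Add 1 hour and 26 minutes leg 2 → 10:30 PM UTC.
Add 1 hour and 45 minutes layover in Wellington → 12:15 AM UTC (Oct 27).
Add 12 hours and 23 minutes leg 3 → 12:38 PM UTC.
Tehran is UTC+3:30, so local arrival = 12:38 PM + 3:30 = 4:08 PM on Oct 27.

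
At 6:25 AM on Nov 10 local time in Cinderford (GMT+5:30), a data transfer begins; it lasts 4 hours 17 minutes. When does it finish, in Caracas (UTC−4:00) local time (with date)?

1:12 AM on November 10

Convert start to UTC: 6:25 AM − 5:30 = 12:55 AM UTC on Nov 10.
Add 4 hours 17 minutes duration → 5:12 AM UTC.
Caracas is UTC−4:00, so local end time = 5:12 AM − 4:00 = 1:12 AM on Nov 10.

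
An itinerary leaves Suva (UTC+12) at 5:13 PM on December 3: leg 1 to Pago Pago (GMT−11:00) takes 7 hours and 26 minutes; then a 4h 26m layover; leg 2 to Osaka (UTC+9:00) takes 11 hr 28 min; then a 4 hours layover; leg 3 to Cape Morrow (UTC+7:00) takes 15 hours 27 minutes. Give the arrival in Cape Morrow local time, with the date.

7:00 AM on December 5

Convert departure to UTC: 5:13 PM − 12:00 = 5:13 AM UTC on Dec 3.
Add 7 hours and 26 minutes leg 1 → 12:39 PM UTC.
Add 4 hours and 26 minutes layover in Pago Pago → 5:05 PM UTC.
Add 11 hours 28 minutes leg 2 → 4:33 AM UTC (Dec 4).
Add 4 hours layover in Osaka → 8:33 AM UTC.
Add 15 hours and 27 minutes leg 3 → 12:00 AM UTC (Dec 5).
Cape Morrow is UTC+7:00, so local arrival = 12:00 AM + 7:00 = 7:00 AM on Dec 5.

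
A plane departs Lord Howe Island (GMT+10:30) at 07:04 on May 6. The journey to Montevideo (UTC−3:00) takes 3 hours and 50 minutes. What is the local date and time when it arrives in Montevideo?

21:24 on May 5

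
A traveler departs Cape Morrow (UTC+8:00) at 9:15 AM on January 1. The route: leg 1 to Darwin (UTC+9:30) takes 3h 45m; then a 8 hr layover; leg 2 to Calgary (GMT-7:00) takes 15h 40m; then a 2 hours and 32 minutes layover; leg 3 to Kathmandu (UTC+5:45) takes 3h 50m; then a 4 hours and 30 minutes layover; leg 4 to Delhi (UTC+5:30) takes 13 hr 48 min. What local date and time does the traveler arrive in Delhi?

10:50 AM on Jan 3

Convert departure to UTC: 9:15 AM − 8:00 = 1:15 AM UTC on Jan 1.
Add 3 hours 45 minutes leg 1 → 5:00 AM UTC.
Add 8 hours layover in Darwin → 1:00 PM UTC.
Add 15 hours 40 minutes leg 2 → 4:40 AM UTC (Jan 2).
Add 2 hours 32 minutes layover in Calgary → 7:12 AM UTC.
Add 3 hours and 50 minutes leg 3 → 11:02 AM UTC.
Add 4 hours and 30 minutes layover in Kathmandu → 3:32 PM UTC.
Add 13 hours and 48 minutes leg 4 → 5:20 AM UTC (Jan 3).
Delhi is UTC+5:30, so local arrival = 5:20 AM + 5:30 = 10:50 AM on Jan 3.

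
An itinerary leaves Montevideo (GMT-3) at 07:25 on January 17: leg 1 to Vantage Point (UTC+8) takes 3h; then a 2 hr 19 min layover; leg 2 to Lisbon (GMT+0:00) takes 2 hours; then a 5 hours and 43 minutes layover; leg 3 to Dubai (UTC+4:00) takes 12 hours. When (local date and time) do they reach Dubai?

Convert departure to UTC: 07:25 + 3:00 = 10:25 UTC on Jan 17.
Add 3 hours leg 1 → 13:25 UTC.
Add 2 hours 19 minutes layover in Vantage Point → 15:44 UTC.
Add 2 hours leg 2 → 17:44 UTC.
Add 5 hours and 43 minutes layover in Lisbon → 23:27 UTC.
Add 12 hours leg 3 → 11:27 UTC (Jan 18).
Dubai is UTC+4:00, so local arrival = 11:27 + 4:00 = 15:27 on Jan 18.

15:27 on January 18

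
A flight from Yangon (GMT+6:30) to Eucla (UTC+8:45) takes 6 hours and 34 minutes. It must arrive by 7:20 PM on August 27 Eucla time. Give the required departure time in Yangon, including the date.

Target arrival in UTC: 7:20 PM − 8:45 = 10:35 AM on Aug 27.
Subtract 6 hours 34 minutes → departure 4:01 AM UTC on Aug 27.
Yangon is UTC+6:30: 4:01 AM + 6:30 = 10:31 AM on Aug 27.

10:31 AM on August 27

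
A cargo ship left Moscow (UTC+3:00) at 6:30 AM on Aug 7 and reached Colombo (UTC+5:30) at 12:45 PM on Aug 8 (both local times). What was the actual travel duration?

27 hours 45 minutes

Colombo is 2:30 ahead of Moscow.
Clock-face elapsed time (ignoring zones) is 30 hours 15 minutes.
Actual elapsed = 30 hours 15 minutes − 2:30 = 27 hours 45 minutes.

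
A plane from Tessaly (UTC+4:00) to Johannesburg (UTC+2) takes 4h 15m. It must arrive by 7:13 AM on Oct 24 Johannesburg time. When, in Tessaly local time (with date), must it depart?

4:58 AM on October 24

Target arrival in UTC: 7:13 AM − 2:00 = 5:13 AM on Oct 24.
Subtract 4 hours 15 minutes → departure 12:58 AM UTC on Oct 24.
Tessaly is UTC+4:00: 12:58 AM + 4:00 = 4:58 AM on Oct 24.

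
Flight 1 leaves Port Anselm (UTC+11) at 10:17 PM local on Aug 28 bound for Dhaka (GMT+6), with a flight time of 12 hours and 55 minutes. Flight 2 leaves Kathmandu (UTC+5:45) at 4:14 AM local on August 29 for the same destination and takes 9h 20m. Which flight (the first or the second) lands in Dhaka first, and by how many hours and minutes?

the first, by 7 hours 37 minutes

Flight 1 in UTC: 10:17 PM − 11:00 = 11:17 AM on Aug 28.
+12 hours 55 minutes → arrive 12:12 AM UTC on Aug 29.
Flight 2 in UTC: 4:14 AM − 5:45 = 10:29 PM on Aug 28.
+9 hours and 20 minutes → arrive 7:49 AM UTC on Aug 29.
Flight 1 lands earlier by 7 hours 37 minutes.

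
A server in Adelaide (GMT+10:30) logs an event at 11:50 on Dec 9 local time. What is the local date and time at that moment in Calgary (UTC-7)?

Calgary is 17:30 behind Adelaide.
Shift by the zone difference: 11:50 − 17:30 = 18:20 on Dec 8 in Calgary.

18:20 on December 8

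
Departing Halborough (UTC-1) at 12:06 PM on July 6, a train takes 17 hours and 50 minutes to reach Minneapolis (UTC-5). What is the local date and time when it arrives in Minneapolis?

Minneapolis is 4:00 behind Halborough.
After 17 hours 50 minutes it is 5:56 AM (Jul 7) in Halborough.
Shift by the zone difference: 5:56 AM − 4:00 = 1:56 AM on Jul 7 in Minneapolis.

1:56 AM on July 7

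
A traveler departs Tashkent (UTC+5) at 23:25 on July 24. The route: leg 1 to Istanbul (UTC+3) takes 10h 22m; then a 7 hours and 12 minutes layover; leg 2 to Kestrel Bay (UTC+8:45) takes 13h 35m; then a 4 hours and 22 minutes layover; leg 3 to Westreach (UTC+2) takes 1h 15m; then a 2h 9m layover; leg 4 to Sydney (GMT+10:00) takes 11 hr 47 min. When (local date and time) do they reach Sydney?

07:07 on Jul 27

Convert departure to UTC: 23:25 − 5:00 = 18:25 UTC on Jul 24.
Add 10 hours and 22 minutes leg 1 → 04:47 UTC (Jul 25).
Add 7 hours and 12 minutes layover in Istanbul → 11:59 UTC.
Add 13 hours and 35 minutes leg 2 → 01:34 UTC (Jul 26).
Add 4 hours and 22 minutes layover in Kestrel Bay → 05:56 UTC.
Add 1 hour 15 minutes leg 3 → 07:11 UTC.
Add 2 hours 9 minutes layover in Westreach → 09:20 UTC.
Add 11 hours 47 minutes leg 4 → 21:07 UTC.
Sydney is UTC+10:00, so local arrival = 21:07 + 10:00 = 07:07 on Jul 27.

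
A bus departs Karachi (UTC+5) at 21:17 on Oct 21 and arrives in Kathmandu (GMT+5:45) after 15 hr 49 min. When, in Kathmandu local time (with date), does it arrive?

Convert departure to UTC: 21:17 − 5:00 = 16:17 UTC on Oct 21.
Add 15 hours and 49 minutes travel time → 08:06 UTC (Oct 22).
Kathmandu is UTC+5:45, so local arrival = 08:06 + 5:45 = 13:51 on Oct 22.

13:51 on October 22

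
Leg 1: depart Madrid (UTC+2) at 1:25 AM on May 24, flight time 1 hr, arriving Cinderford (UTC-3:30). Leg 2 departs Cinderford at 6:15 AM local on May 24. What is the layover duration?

Convert departure to UTC: 1:25 AM − 2:00 = 11:25 PM UTC on May 23.
Add 1 hour flight time → 12:25 AM UTC (May 24).
Cinderford is UTC−3:30, so local arrival = 12:25 AM − 3:30 = 8:55 PM on May 23.
Layover = 6:15 AM − 8:55 PM (+1 day) = 9 hours 20 minutes.

9 hours 20 minutes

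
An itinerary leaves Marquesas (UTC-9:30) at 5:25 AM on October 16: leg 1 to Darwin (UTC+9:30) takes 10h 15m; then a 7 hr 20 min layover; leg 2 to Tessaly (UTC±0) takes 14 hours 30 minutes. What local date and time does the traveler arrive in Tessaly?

Convert departure to UTC: 5:25 AM + 9:30 = 2:55 PM UTC on Oct 16.
Add 10 hours and 15 minutes leg 1 → 1:10 AM UTC (Oct 17).
Add 7 hours 20 minutes layover in Darwin → 8:30 AM UTC.
Add 14 hours 30 minutes leg 2 → 11:00 PM UTC.
Tessaly is UTC+0, so local arrival is the same: 11:00 PM on Oct 17.

11:00 PM on Oct 17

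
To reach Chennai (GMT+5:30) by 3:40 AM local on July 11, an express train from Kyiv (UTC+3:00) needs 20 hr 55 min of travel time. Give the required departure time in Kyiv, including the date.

4:15 AM on July 10

Target arrival in UTC: 3:40 AM − 5:30 = 10:10 PM on Jul 10.
Subtract 20 hours and 55 minutes → departure 1:15 AM UTC on Jul 10.
Kyiv is UTC+3:00: 1:15 AM + 3:00 = 4:15 AM on Jul 10.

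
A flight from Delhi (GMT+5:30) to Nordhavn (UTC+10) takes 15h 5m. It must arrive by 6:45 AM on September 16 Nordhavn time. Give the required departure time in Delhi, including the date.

11:10 AM on Sep 15

Target arrival in UTC: 6:45 AM − 10:00 = 8:45 PM on Sep 15.
Subtract 15 hours and 5 minutes → departure 5:40 AM UTC on Sep 15.
Delhi is UTC+5:30: 5:40 AM + 5:30 = 11:10 AM on Sep 15.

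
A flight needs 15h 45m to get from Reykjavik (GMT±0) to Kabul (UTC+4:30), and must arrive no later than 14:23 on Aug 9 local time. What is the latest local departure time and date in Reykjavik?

Target arrival in UTC: 14:23 − 4:30 = 09:53 on Aug 9.
Subtract 15 hours and 45 minutes → departure 18:08 UTC on Aug 8.
Reykjavik is UTC+0, so departure is 18:08 on Aug 8.

18:08 on Aug 8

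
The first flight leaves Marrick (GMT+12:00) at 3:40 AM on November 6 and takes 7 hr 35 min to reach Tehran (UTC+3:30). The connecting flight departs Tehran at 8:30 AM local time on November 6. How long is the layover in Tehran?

Convert departure to UTC: 3:40 AM − 12:00 = 3:40 PM UTC on Nov 5.
Add 7 hours 35 minutes flight time → 11:15 PM UTC.
Tehran is UTC+3:30, so local arrival = 11:15 PM + 3:30 = 2:45 AM on Nov 6.
Layover = 8:30 AM − 2:45 AM = 5 hours 45 minutes.

5 hours 45 minutes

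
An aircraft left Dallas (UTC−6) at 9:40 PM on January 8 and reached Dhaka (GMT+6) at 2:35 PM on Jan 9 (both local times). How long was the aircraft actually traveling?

Departure in UTC: 9:40 PM + 6:00 = 3:40 AM on Jan 9.
Arrival in UTC: 2:35 PM − 6:00 = 8:35 AM on Jan 9.
Elapsed = 8:35 AM − 3:40 AM = 4 hours 55 minutes.

4 hours 55 minutes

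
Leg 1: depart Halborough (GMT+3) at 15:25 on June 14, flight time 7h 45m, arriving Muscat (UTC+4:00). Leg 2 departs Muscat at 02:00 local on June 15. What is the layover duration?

Convert departure to UTC: 15:25 − 3:00 = 12:25 UTC on Jun 14.
Add 7 hours 45 minutes flight time → 20:10 UTC.
Muscat is UTC+4:00, so local arrival = 20:10 + 4:00 = 00:10 on Jun 15.
Layover = 02:00 − 00:10 = 1 hour 50 minutes.

1 hour 50 minutes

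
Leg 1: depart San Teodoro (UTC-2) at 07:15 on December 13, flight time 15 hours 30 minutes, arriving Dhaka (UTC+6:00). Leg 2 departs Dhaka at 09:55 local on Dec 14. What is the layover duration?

3 hours 10 minutes

Convert departure to UTC: 07:15 + 2:00 = 09:15 UTC on Dec 13.
Add 15 hours 30 minutes flight time → 00:45 UTC (Dec 14).
Dhaka is UTC+6:00, so local arrival = 00:45 + 6:00 = 06:45 on Dec 14.
Layover = 09:55 − 06:45 = 3 hours 10 minutes.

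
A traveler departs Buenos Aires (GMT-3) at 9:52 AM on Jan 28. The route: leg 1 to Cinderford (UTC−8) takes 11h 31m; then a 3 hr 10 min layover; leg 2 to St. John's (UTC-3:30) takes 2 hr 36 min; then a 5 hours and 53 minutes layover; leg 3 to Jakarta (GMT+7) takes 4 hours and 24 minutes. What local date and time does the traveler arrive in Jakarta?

Convert departure to UTC: 9:52 AM + 3:00 = 12:52 PM UTC on Jan 28.
Add 11 hours and 31 minutes leg 1 → 12:23 AM UTC (Jan 29).
Add 3 hours 10 minutes layover in Cinderford → 3:33 AM UTC.
Add 2 hours 36 minutes leg 2 → 6:09 AM UTC.
Add 5 hours and 53 minutes layover in St. John's → 12:02 PM UTC.
Add 4 hours and 24 minutes leg 3 → 4:26 PM UTC.
Jakarta is UTC+7:00, so local arrival = 4:26 PM + 7:00 = 11:26 PM on Jan 29.

11:26 PM on Jan 29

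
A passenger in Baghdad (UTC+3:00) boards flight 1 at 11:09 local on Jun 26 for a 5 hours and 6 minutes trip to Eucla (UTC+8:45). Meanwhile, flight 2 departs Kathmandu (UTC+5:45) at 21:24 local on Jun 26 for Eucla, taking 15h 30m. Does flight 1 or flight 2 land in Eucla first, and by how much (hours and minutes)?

the first, by 17 hours 54 minutes

Flight 1 in UTC: 11:09 − 3:00 = 08:09 on Jun 26.
+5 hours 6 minutes → arrive 13:15 UTC on Jun 26.
Flight 2 in UTC: 21:24 − 5:45 = 15:39 on Jun 26.
+15 hours 30 minutes → arrive 07:09 UTC on Jun 27.
Flight 1 lands earlier by 17 hours 54 minutes.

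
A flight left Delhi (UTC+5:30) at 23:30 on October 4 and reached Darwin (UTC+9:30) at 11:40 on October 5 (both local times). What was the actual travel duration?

Departure in UTC: 23:30 − 5:30 = 18:00 on Oct 4.
Arrival in UTC: 11:40 − 9:30 = 02:10 on Oct 5.
Elapsed = 02:10 − 18:00 (+1 day) = 8 hours 10 minutes.

8 hours 10 minutes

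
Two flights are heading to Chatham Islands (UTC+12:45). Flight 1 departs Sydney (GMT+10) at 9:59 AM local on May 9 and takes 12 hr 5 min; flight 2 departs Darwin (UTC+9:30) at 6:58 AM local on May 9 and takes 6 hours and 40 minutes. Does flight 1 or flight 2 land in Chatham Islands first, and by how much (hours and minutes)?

the second, by 7 hours 56 minutes

Flight 1 in UTC: 9:59 AM − 10:00 = 11:59 PM on May 8.
+12 hours 5 minutes → arrive 12:04 PM UTC on May 9.
Flight 2 in UTC: 6:58 AM − 9:30 = 9:28 PM on May 8.
+6 hours 40 minutes → arrive 4:08 AM UTC on May 9.
Flight 2 lands earlier by 7 hours 56 minutes.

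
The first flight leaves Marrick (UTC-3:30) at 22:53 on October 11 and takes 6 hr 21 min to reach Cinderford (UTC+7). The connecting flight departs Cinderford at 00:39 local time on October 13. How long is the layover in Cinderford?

Convert departure to UTC: 22:53 + 3:30 = 02:23 UTC on Oct 12.
Add 6 hours 21 minutes flight time → 08:44 UTC.
Cinderford is UTC+7:00, so local arrival = 08:44 + 7:00 = 15:44 on Oct 12.
Layover = 00:39 − 15:44 (+1 day) = 8 hours 55 minutes.

8 hours 55 minutes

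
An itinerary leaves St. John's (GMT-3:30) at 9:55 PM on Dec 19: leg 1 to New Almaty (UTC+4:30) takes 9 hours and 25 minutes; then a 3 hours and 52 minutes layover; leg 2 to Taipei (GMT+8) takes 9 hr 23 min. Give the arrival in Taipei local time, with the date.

Convert departure to UTC: 9:55 PM + 3:30 = 1:25 AM UTC on Dec 20.
Add 9 hours and 25 minutes leg 1 → 10:50 AM UTC.
Add 3 hours and 52 minutes layover in New Almaty → 2:42 PM UTC.
Add 9 hours and 23 minutes leg 2 → 12:05 AM UTC (Dec 21).
Taipei is UTC+8:00, so local arrival = 12:05 AM + 8:00 = 8:05 AM on Dec 21.

8:05 AM on December 21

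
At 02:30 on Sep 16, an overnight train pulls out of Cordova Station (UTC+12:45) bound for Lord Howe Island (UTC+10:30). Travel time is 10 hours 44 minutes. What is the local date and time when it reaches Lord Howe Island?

Convert departure to UTC: 02:30 − 12:45 = 13:45 UTC on Sep 15.
Add 10 hours and 44 minutes travel time → 00:29 UTC (Sep 16).
Lord Howe Island is UTC+10:30, so local arrival = 00:29 + 10:30 = 10:59 on Sep 16.

10:59 on Sep 16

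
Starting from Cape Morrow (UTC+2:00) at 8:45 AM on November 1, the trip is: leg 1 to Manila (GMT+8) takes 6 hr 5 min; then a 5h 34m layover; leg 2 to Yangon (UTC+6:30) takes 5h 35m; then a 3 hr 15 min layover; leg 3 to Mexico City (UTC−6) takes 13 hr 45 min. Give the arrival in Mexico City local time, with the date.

10:59 AM on November 2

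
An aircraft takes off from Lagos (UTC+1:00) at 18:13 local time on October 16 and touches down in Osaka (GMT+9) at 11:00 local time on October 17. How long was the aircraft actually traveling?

8 hours 47 minutes

Departure in UTC: 18:13 − 1:00 = 17:13 on Oct 16.
Arrival in UTC: 11:00 − 9:00 = 02:00 on Oct 17.
Elapsed = 02:00 − 17:13 (+1 day) = 8 hours 47 minutes.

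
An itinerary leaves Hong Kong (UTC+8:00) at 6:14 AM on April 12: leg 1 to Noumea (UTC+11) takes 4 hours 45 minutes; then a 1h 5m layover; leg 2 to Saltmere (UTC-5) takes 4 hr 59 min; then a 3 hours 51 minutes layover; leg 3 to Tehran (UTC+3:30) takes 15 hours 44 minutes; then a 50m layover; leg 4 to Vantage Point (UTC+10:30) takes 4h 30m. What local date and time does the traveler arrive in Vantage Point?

8:28 PM on April 13

Convert departure to UTC: 6:14 AM − 8:00 = 10:14 PM UTC on Apr 11.
Add 4 hours 45 minutes leg 1 → 2:59 AM UTC (Apr 12).
Add 1 hour 5 minutes layover in Noumea → 4:04 AM UTC.
Add 4 hours 59 minutes leg 2 → 9:03 AM UTC.
Add 3 hours 51 minutes layover in Saltmere → 12:54 PM UTC.
Add 15 hours 44 minutes leg 3 → 4:38 AM UTC (Apr 13).
Add 50 minutes layover in Tehran → 5:28 AM UTC.
Add 4 hours 30 minutes leg 4 → 9:58 AM UTC.
Vantage Point is UTC+10:30, so local arrival = 9:58 AM + 10:30 = 8:28 PM on Apr 13.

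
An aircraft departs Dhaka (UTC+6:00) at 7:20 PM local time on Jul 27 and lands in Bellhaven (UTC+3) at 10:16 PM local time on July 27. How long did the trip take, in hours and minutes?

5 hours 56 minutes

Departure in UTC: 7:20 PM − 6:00 = 1:20 PM on Jul 27.
Arrival in UTC: 10:16 PM − 3:00 = 7:16 PM on Jul 27.
Elapsed = 7:16 PM − 1:20 PM = 5 hours 56 minutes.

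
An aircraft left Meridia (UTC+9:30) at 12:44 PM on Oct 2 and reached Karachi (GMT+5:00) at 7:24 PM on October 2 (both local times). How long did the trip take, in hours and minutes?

11 hours 10 minutes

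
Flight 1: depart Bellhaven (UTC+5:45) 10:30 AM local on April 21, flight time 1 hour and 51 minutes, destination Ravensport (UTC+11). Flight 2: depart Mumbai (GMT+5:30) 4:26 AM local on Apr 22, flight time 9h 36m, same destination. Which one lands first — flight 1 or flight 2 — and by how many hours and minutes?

the first, by 25 hours 56 minutes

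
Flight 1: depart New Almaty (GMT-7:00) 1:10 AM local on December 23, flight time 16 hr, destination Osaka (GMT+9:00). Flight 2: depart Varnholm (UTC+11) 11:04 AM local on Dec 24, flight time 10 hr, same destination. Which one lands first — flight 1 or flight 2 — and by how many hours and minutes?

Flight 1 in UTC: 1:10 AM + 7:00 = 8:10 AM on Dec 23.
+16 hours → arrive 12:10 AM UTC on Dec 24.
Flight 2 in UTC: 11:04 AM − 11:00 = 12:04 AM on Dec 24.
+10 hours → arrive 10:04 AM UTC on Dec 24.
Flight 1 lands earlier by 9 hours 54 minutes.

the first, by 9 hours 54 minutes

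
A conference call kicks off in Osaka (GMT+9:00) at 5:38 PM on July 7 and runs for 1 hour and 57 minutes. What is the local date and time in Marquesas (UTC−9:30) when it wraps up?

1:05 AM on July 7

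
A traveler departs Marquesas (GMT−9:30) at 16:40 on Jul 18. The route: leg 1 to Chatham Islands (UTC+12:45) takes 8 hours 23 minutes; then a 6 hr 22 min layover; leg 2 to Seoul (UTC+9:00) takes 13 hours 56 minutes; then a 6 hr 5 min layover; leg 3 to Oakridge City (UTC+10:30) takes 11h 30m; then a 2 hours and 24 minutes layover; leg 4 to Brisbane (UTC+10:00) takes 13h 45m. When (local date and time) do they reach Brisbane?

02:35 on July 22

Convert departure to UTC: 16:40 + 9:30 = 02:10 UTC on Jul 19.
Add 8 hours and 23 minutes leg 1 → 10:33 UTC.
Add 6 hours 22 minutes layover in Chatham Islands → 16:55 UTC.
Add 13 hours 56 minutes leg 2 → 06:51 UTC (Jul 20).
Add 6 hours and 5 minutes layover in Seoul → 12:56 UTC.
Add 11 hours 30 minutes leg 3 → 00:26 UTC (Jul 21).
Add 2 hours and 24 minutes layover in Oakridge City → 02:50 UTC.
Add 13 hours 45 minutes leg 4 → 16:35 UTC.
Brisbane is UTC+10:00, so local arrival = 16:35 + 10:00 = 02:35 on Jul 22.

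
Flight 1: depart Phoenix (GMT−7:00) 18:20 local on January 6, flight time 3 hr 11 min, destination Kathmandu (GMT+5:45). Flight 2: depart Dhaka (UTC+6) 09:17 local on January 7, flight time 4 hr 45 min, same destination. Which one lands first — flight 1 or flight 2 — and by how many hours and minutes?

the first, by 3 hours 31 minutes

Flight 1 in UTC: 18:20 + 7:00 = 01:20 on Jan 7.
+3 hours and 11 minutes → arrive 04:31 UTC on Jan 7.
Flight 2 in UTC: 09:17 − 6:00 = 03:17 on Jan 7.
+4 hours and 45 minutes → arrive 08:02 UTC on Jan 7.
Flight 1 lands earlier by 3 hours 31 minutes.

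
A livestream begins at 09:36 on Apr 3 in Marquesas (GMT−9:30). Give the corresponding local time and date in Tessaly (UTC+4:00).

In UTC: 09:36 + 9:30 = 19:06 on Apr 3.
Tessaly is UTC+4:00: 19:06 + 4:00 = 23:06 on Apr 3.

23:06 on Apr 3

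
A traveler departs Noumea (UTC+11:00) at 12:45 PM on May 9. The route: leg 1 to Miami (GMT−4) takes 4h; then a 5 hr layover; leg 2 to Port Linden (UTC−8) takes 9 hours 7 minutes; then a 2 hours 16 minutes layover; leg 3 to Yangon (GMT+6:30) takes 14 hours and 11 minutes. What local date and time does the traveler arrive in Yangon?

Convert departure to UTC: 12:45 PM − 11:00 = 1:45 AM UTC on May 9.
Add 4 hours leg 1 → 5:45 AM UTC.
Add 5 hours layover in Miami → 10:45 AM UTC.
Add 9 hours and 7 minutes leg 2 → 7:52 PM UTC.
Add 2 hours and 16 minutes layover in Port Linden → 10:08 PM UTC.
Add 14 hours and 11 minutes leg 3 → 12:19 PM UTC (May 10).
Yangon is UTC+6:30, so local arrival = 12:19 PM + 6:30 = 6:49 PM on May 10.

6:49 PM on May 10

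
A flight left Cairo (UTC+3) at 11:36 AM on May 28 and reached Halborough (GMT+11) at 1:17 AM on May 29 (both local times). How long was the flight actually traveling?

5 hours 41 minutes

Halborough is 8:00 ahead of Cairo.
Clock-face elapsed time (ignoring zones) is 13 hours 41 minutes.
Actual elapsed = 13 hours 41 minutes − 8:00 = 5 hours 41 minutes.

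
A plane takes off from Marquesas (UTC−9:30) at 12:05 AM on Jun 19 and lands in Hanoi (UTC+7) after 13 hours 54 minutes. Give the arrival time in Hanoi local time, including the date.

Hanoi is 16:30 ahead of Marquesas.
After 13 hours 54 minutes it is 1:59 PM in Marquesas.
Shift by the zone difference: 1:59 PM + 16:30 = 6:29 AM on Jun 20 in Hanoi.

6:29 AM on June 20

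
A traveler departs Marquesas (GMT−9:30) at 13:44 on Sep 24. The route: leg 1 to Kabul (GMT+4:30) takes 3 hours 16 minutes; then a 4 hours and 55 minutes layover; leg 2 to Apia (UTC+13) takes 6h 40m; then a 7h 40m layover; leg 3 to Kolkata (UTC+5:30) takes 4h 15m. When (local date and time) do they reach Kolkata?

07:30 on Sep 26

Convert departure to UTC: 13:44 + 9:30 = 23:14 UTC on Sep 24.
Add 3 hours and 16 minutes leg 1 → 02:30 UTC (Sep 25).
Add 4 hours 55 minutes layover in Kabul → 07:25 UTC.
Add 6 hours and 40 minutes leg 2 → 14:05 UTC.
Add 7 hours 40 minutes layover in Apia → 21:45 UTC.
Add 4 hours and 15 minutes leg 3 → 02:00 UTC (Sep 26).
Kolkata is UTC+5:30, so local arrival = 02:00 + 5:30 = 07:30 on Sep 26.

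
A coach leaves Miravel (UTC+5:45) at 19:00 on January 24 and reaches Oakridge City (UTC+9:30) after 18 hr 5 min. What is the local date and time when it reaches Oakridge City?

Convert departure to UTC: 19:00 − 5:45 = 13:15 UTC on Jan 24.
Add 18 hours 5 minutes travel time → 07:20 UTC (Jan 25).
Oakridge City is UTC+9:30, so local arrival = 07:20 + 9:30 = 16:50 on Jan 25.

16:50 on January 25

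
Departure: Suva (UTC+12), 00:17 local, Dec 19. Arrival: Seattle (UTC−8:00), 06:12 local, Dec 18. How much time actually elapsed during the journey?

Departure in UTC: 00:17 − 12:00 = 12:17 on Dec 18.
Arrival in UTC: 06:12 + 8:00 = 14:12 on Dec 18.
Elapsed = 14:12 − 12:17 = 1 hour 55 minutes.

1 hour 55 minutes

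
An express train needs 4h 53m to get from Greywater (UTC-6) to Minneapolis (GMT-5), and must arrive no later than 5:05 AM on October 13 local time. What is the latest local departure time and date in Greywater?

11:12 PM on October 12

Target arrival in UTC: 5:05 AM + 5:00 = 10:05 AM on Oct 13.
Subtract 4 hours 53 minutes → departure 5:12 AM UTC on Oct 13.
Greywater is UTC−6:00: 5:12 AM − 6:00 = 11:12 PM on Oct 12.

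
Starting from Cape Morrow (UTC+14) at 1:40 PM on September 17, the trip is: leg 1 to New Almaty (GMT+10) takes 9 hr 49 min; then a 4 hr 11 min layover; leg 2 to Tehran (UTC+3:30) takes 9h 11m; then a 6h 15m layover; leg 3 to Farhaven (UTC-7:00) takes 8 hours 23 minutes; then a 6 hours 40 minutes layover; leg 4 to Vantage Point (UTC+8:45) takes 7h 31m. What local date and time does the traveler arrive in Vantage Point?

Convert departure to UTC: 1:40 PM − 14:00 = 11:40 PM UTC on Sep 16.
Add 9 hours and 49 minutes leg 1 → 9:29 AM UTC (Sep 17).
Add 4 hours 11 minutes layover in New Almaty → 1:40 PM UTC.
Add 9 hours 11 minutes leg 2 → 10:51 PM UTC.
Add 6 hours and 15 minutes layover in Tehran → 5:06 AM UTC (Sep 18).
Add 8 hours 23 minutes leg 3 → 1:29 PM UTC.
Add 6 hours 40 minutes layover in Farhaven → 8:09 PM UTC.
Add 7 hours and 31 minutes leg 4 → 3:40 AM UTC (Sep 19).
Vantage Point is UTC+8:45, so local arrival = 3:40 AM + 8:45 = 12:25 PM on Sep 19.

12:25 PM on Sep 19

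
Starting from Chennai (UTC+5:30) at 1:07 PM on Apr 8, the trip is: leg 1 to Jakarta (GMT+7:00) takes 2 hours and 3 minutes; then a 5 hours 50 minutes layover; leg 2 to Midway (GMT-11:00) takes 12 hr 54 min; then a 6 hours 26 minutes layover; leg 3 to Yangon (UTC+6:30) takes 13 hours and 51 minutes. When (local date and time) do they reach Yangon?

7:11 AM on Apr 10

Convert departure to UTC: 1:07 PM − 5:30 = 7:37 AM UTC on Apr 8.
Add 2 hours and 3 minutes leg 1 → 9:40 AM UTC.
Add 5 hours and 50 minutes layover in Jakarta → 3:30 PM UTC.
Add 12 hours and 54 minutes leg 2 → 4:24 AM UTC (Apr 9).
Add 6 hours and 26 minutes layover in Midway → 10:50 AM UTC.
Add 13 hours and 51 minutes leg 3 → 12:41 AM UTC (Apr 10).
Yangon is UTC+6:30, so local arrival = 12:41 AM + 6:30 = 7:11 AM on Apr 10.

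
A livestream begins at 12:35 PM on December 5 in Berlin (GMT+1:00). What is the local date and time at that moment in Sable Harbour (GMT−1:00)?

10:35 AM on December 5

Sable Harbour is 2:00 behind Berlin.
Shift by the zone difference: 12:35 PM − 2:00 = 10:35 AM on Dec 5 in Sable Harbour.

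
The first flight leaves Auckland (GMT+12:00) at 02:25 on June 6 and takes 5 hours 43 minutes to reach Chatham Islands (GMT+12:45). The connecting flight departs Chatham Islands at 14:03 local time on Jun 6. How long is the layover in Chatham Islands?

5 hours 10 minutes

Convert departure to UTC: 02:25 − 12:00 = 14:25 UTC on Jun 5.
Add 5 hours and 43 minutes flight time → 20:08 UTC.
Chatham Islands is UTC+12:45, so local arrival = 20:08 + 12:45 = 08:53 on Jun 6.
Layover = 14:03 − 08:53 = 5 hours 10 minutes.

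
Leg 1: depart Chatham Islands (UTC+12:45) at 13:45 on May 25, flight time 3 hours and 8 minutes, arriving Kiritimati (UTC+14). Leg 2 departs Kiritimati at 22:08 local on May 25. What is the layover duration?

4 hours

Convert departure to UTC: 13:45 − 12:45 = 01:00 UTC on May 25.
Add 3 hours 8 minutes flight time → 04:08 UTC.
Kiritimati is UTC+14:00, so local arrival = 04:08 + 14:00 = 18:08 on May 25.
Layover = 22:08 − 18:08 = 4 hours.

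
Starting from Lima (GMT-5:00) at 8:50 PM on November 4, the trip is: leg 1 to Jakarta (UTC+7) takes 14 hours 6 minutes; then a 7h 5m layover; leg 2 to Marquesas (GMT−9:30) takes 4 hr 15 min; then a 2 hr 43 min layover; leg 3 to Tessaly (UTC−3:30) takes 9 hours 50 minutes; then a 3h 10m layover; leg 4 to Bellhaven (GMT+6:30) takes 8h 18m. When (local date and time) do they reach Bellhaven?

9:47 AM on Nov 7

Convert departure to UTC: 8:50 PM + 5:00 = 1:50 AM UTC on Nov 5.
Add 14 hours 6 minutes leg 1 → 3:56 PM UTC.
Add 7 hours 5 minutes layover in Jakarta → 11:01 PM UTC.
Add 4 hours and 15 minutes leg 2 → 3:16 AM UTC (Nov 6).
Add 2 hours 43 minutes layover in Marquesas → 5:59 AM UTC.
Add 9 hours 50 minutes leg 3 → 3:49 PM UTC.
Add 3 hours and 10 minutes layover in Tessaly → 6:59 PM UTC.
Add 8 hours and 18 minutes leg 4 → 3:17 AM UTC (Nov 7).
Bellhaven is UTC+6:30, so local arrival = 3:17 AM + 6:30 = 9:47 AM on Nov 7.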